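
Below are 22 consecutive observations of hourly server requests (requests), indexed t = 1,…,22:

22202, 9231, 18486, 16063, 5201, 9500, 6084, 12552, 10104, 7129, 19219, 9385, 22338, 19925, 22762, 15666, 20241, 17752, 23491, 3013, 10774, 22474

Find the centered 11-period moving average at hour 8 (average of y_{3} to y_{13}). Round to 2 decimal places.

12369.18

Sum of periods 3–13: 18486 + 16063 + 5201 + 9500 + 6084 + 12552 + 10104 + 7129 + 19219 + 9385 + 22338 = 136061
Divide by 11: 136061 / 11 = 12369.18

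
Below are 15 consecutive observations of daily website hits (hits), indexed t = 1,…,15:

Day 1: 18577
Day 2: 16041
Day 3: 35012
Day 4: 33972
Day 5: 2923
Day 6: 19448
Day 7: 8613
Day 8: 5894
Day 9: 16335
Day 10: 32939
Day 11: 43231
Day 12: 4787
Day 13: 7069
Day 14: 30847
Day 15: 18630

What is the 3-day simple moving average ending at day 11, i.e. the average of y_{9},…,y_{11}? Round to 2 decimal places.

30835.00

Sum of periods 9–11: 16335 + 32939 + 43231 = 92505
Divide by 3: 92505 / 3 = 30835.00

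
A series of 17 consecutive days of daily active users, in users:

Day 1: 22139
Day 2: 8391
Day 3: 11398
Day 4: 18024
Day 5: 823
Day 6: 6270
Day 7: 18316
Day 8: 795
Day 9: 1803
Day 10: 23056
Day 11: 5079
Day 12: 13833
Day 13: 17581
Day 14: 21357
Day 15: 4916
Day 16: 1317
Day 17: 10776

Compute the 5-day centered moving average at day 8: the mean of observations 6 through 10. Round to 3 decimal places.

10048.000

Sum of periods 6–10: 6270 + 18316 + 795 + 1803 + 23056 = 50240
Divide by 5: 50240 / 5 = 10048.000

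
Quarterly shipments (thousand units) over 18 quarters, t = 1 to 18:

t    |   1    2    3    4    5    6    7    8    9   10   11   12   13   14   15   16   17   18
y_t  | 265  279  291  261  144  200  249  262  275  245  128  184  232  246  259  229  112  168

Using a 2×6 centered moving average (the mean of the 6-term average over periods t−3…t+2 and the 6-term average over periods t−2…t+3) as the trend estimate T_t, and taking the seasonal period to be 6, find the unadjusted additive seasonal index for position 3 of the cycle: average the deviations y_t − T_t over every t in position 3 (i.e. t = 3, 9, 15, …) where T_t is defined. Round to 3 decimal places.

49.917

Season position 3 occurs at t = 9, 15 (where T_t is defined).
t=9: T_9 = 225.16667; y_9 − T_9 = 275 − 225.16667 = 49.83333
t=15: T_15 = 209.00000; y_15 − T_15 = 259 − 209.00000 = 50.00000
Mean deviation: (49.83333 + 50.00000) / 2 = 49.917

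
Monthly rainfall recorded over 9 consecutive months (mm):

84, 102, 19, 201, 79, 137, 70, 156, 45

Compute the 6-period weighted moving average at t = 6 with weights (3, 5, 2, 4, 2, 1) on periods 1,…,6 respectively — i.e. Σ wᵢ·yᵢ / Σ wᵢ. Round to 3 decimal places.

Weighted sum: 3·84 + 5·102 + 2·19 + 4·201 + 2·79 + 1·137 = 252 + 510 + 38 + 804 + 158 + 137 = 1899
Weight total: 3 + 5 + 2 + 4 + 2 + 1 = 17
WMA = 1899 / 17 = 111.706

111.706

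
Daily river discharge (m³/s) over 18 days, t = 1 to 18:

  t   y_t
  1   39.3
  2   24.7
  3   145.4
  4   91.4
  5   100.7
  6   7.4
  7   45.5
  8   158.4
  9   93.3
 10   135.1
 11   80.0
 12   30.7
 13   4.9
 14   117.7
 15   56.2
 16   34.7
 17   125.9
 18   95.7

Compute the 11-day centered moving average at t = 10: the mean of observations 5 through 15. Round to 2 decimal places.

75.45

Sum of periods 5–15: 100.7 + 7.4 + 45.5 + 158.4 + 93.3 + 135.1 + 80.0 + 30.7 + 4.9 + 117.7 + 56.2 = 829.9
Divide by 11: 829.9 / 11 = 75.45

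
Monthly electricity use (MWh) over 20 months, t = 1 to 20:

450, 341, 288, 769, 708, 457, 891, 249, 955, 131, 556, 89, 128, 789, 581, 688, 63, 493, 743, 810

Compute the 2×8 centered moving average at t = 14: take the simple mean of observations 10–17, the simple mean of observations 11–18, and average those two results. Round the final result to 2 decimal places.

Sum over 10–17: 131 + 556 + 89 + 128 + 789 + 581 + 688 + 63 = 3025
Sum over 11–18: 556 + 89 + 128 + 789 + 581 + 688 + 63 + 493 = 3387
CMA at t=14 = (3025 + 3387) / (2·8) = 6412 / 16 = 400.75

400.75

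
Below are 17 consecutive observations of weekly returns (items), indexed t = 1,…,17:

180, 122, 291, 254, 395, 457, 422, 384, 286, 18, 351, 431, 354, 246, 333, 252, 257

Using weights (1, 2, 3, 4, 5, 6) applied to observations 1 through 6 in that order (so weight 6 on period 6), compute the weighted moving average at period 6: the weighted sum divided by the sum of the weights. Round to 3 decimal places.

334.762

Weighted sum: 1·180 + 2·122 + 3·291 + 4·254 + 5·395 + 6·457 = 180 + 244 + 873 + 1016 + 1975 + 2742 = 7030
Weight total: 1 + 2 + 3 + 4 + 5 + 6 = 21
WMA = 7030 / 21 = 334.762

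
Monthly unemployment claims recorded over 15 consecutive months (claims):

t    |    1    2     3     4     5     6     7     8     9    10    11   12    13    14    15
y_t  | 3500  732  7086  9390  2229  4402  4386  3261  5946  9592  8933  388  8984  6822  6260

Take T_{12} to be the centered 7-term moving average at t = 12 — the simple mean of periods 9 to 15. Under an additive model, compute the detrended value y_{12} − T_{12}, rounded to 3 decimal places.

Trend T_12 = (5946 + 9592 + 8933 + 388 + 8984 + 6822 + 6260) / 7 = 46925/7 = 6703.57143
Detrended value: 388 − 6703.57143 = -6315.571

-6315.571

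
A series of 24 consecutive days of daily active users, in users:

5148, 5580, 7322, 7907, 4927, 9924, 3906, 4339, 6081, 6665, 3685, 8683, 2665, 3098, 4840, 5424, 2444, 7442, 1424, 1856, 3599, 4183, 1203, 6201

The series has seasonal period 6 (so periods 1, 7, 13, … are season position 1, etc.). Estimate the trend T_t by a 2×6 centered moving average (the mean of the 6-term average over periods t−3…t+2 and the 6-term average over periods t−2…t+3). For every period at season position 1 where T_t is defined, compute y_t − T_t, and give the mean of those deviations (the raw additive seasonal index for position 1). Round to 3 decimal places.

-2170.944

Season position 1 occurs at t = 7, 13, 19 (where T_t is defined).
t=7: T_7 = 6077.16667; y_7 − T_7 = 3906 − 6077.16667 = -2171.16667
t=13: T_13 = 4835.91667; y_13 − T_13 = 2665 − 4835.91667 = -2170.91667
t=19: T_19 = 3594.75000; y_19 − T_19 = 1424 − 3594.75000 = -2170.75000
Mean deviation: (-2171.16667 + -2170.91667 + -2170.75000) / 3 = -2170.944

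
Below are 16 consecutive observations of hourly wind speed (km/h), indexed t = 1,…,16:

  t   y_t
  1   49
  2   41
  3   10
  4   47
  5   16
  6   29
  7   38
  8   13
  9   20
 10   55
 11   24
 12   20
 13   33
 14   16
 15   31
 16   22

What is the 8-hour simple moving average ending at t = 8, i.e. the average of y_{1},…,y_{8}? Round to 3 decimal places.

Sum of periods 1–8: 49 + 41 + 10 + 47 + 16 + 29 + 38 + 13 = 243
Divide by 8: 243 / 8 = 30.375

30.375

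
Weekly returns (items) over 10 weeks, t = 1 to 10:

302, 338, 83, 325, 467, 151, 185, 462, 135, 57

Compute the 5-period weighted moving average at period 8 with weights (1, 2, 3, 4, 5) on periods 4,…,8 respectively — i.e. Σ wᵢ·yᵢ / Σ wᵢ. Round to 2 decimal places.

317.47

Weighted sum: 1·325 + 2·467 + 3·151 + 4·185 + 5·462 = 325 + 934 + 453 + 740 + 2310 = 4762
Weight total: 1 + 2 + 3 + 4 + 5 = 15
WMA = 4762 / 15 = 317.47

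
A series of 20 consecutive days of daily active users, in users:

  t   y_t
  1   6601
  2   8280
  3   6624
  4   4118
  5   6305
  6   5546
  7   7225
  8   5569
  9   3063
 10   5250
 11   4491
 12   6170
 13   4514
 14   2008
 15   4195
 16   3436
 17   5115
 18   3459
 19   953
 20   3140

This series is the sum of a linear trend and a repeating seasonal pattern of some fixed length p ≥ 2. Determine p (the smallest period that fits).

First differences y_{t+1} − y_t: 1679, -1656, -2506, 2187, -759, 1679, -1656, -2506, 2187, -759, 1679, -1656, …
The difference pattern repeats every 5 terms and not for any smaller step, so p = 5.

5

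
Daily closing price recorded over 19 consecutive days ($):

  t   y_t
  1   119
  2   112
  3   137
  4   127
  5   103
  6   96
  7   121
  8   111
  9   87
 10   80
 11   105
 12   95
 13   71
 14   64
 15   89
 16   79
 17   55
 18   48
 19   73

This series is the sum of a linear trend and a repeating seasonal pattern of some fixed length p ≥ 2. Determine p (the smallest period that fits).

First differences y_{t+1} − y_t: -7, 25, -10, -24, -7, 25, -10, -24, -7, 25, …
The difference pattern repeats every 4 terms and not for any smaller step, so p = 4.

4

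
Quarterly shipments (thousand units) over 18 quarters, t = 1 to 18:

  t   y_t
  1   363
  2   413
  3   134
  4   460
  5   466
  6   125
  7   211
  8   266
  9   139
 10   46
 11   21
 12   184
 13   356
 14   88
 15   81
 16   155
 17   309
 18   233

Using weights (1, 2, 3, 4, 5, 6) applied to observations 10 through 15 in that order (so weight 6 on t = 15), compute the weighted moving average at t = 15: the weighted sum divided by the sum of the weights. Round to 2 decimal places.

142.38

Weighted sum: 1·46 + 2·21 + 3·184 + 4·356 + 5·88 + 6·81 = 46 + 42 + 552 + 1424 + 440 + 486 = 2990
Weight total: 1 + 2 + 3 + 4 + 5 + 6 = 21
WMA = 2990 / 21 = 142.38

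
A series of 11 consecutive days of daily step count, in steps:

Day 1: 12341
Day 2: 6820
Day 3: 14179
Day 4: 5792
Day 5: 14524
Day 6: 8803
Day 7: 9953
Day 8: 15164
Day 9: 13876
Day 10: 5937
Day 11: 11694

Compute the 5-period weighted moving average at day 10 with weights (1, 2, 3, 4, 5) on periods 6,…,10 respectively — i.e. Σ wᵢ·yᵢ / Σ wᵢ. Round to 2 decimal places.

10626.00

Weighted sum: 1·8803 + 2·9953 + 3·15164 + 4·13876 + 5·5937 = 8803 + 19906 + 45492 + 55504 + 29685 = 159390
Weight total: 1 + 2 + 3 + 4 + 5 = 15
WMA = 159390 / 15 = 10626.00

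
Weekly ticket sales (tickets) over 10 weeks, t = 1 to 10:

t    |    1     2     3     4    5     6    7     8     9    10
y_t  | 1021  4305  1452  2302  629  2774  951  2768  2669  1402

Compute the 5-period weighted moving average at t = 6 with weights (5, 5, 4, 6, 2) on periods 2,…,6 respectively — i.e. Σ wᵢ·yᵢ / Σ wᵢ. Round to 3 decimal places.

Weighted sum: 5·4305 + 5·1452 + 4·2302 + 6·629 + 2·2774 = 21525 + 7260 + 9208 + 3774 + 5548 = 47315
Weight total: 5 + 5 + 4 + 6 + 2 = 22
WMA = 47315 / 22 = 2150.682

2150.682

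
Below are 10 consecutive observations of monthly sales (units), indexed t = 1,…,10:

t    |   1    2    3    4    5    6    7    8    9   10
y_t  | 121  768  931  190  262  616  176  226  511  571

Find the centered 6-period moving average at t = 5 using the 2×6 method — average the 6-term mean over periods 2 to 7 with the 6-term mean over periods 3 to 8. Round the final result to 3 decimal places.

445.333

Sum over 2–7: 768 + 931 + 190 + 262 + 616 + 176 = 2943
Sum over 3–8: 931 + 190 + 262 + 616 + 176 + 226 = 2401
CMA at t=5 = (2943 + 2401) / (2·6) = 5344 / 12 = 445.333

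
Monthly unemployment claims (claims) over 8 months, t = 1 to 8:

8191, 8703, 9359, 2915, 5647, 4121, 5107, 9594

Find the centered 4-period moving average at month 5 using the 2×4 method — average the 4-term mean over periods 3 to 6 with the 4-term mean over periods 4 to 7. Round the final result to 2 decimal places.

Sum over 3–6: 9359 + 2915 + 5647 + 4121 = 22042
Sum over 4–7: 2915 + 5647 + 4121 + 5107 = 17790
CMA at t=5 = (22042 + 17790) / (2·4) = 39832 / 8 = 4979.00

4979.00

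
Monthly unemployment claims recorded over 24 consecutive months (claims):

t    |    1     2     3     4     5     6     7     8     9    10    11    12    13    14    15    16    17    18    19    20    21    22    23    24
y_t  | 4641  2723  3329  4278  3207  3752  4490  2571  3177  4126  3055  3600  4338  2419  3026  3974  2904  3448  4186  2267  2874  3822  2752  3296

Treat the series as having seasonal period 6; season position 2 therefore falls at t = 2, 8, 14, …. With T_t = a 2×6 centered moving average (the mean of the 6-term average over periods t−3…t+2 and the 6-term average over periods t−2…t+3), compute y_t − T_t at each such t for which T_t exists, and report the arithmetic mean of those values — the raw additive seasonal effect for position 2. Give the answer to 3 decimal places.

Season position 2 occurs at t = 8, 14, 20 (where T_t is defined).
t=8: T_8 = 3541.16667; y_8 − T_8 = 2571 − 3541.16667 = -970.16667
t=14: T_14 = 3389.41667; y_14 − T_14 = 2419 − 3389.41667 = -970.41667
t=20: T_20 = 3237.50000; y_20 − T_20 = 2267 − 3237.50000 = -970.50000
Mean deviation: (-970.16667 + -970.41667 + -970.50000) / 3 = -970.361

-970.361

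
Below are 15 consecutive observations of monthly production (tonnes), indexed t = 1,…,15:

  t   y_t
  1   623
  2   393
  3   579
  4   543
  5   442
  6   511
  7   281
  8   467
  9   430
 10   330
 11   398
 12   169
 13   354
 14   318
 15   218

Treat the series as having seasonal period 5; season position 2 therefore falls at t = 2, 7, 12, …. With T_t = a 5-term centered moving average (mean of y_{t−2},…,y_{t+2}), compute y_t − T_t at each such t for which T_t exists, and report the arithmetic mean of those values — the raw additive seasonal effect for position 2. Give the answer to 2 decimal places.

Season position 2 occurs at t = 7, 12 (where T_t is defined).
t=7: T_7 = 426.2000; y_7 − T_7 = 281 − 426.2000 = -145.2000
t=12: T_12 = 313.8000; y_12 − T_12 = 169 − 313.8000 = -144.8000
Mean deviation: (-145.2000 + -144.8000) / 2 = -145.00

-145.00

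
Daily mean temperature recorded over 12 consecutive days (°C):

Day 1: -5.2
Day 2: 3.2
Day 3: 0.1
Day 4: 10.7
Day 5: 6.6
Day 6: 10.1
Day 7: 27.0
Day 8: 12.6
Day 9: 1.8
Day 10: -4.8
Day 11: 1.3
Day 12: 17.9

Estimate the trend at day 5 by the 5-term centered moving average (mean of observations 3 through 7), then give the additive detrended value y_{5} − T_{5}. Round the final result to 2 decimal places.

-4.30

Trend T_5 = (0.1 + 10.7 + 6.6 + 10.1 + 27.0) / 5 = 54.5/5 = 10.9000
Detrended value: 6.6 − 10.9000 = -4.30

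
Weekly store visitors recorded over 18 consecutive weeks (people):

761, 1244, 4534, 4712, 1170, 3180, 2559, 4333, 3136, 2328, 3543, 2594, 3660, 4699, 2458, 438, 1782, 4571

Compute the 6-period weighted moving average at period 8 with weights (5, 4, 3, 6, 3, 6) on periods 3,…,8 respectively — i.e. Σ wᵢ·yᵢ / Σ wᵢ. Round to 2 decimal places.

Weighted sum: 5·4534 + 4·4712 + 3·1170 + 6·3180 + 3·2559 + 6·4333 = 22670 + 18848 + 3510 + 19080 + 7677 + 25998 = 97783
Weight total: 5 + 4 + 3 + 6 + 3 + 6 = 27
WMA = 97783 / 27 = 3621.59

3621.59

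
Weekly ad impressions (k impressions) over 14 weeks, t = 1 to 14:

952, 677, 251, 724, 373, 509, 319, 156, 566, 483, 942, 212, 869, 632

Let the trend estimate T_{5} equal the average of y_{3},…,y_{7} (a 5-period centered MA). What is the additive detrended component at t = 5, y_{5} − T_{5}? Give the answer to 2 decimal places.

-62.20

Trend T_5 = (251 + 724 + 373 + 509 + 319) / 5 = 2176/5 = 435.2000
Detrended value: 373 − 435.2000 = -62.20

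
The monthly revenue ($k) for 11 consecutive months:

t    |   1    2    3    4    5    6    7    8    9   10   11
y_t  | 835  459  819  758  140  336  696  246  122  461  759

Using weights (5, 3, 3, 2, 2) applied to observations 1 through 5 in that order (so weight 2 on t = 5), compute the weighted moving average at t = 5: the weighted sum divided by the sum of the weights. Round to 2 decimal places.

Weighted sum: 5·835 + 3·459 + 3·819 + 2·758 + 2·140 = 4175 + 1377 + 2457 + 1516 + 280 = 9805
Weight total: 5 + 3 + 3 + 2 + 2 = 15
WMA = 9805 / 15 = 653.67

653.67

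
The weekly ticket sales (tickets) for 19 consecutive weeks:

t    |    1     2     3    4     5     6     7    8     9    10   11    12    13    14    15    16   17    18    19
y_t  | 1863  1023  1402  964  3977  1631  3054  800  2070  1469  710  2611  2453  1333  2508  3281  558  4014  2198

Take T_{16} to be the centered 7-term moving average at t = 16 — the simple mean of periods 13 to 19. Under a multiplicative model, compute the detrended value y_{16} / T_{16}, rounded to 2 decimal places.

Trend T_16 = (2453 + 1333 + 2508 + 3281 + 558 + 4014 + 2198) / 7 = 16345/7 = 2335.0000
Ratio to trend: 3281 / 2335.0000 = 1.41

1.41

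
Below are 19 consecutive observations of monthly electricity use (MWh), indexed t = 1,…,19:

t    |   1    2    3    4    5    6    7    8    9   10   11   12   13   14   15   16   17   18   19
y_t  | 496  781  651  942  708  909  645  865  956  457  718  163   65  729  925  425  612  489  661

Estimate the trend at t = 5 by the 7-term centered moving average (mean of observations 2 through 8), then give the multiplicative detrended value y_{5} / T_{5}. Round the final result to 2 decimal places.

Trend T_5 = (781 + 651 + 942 + 708 + 909 + 645 + 865) / 7 = 5501/7 = 785.8571
Ratio to trend: 708 / 785.8571 = 0.90

0.90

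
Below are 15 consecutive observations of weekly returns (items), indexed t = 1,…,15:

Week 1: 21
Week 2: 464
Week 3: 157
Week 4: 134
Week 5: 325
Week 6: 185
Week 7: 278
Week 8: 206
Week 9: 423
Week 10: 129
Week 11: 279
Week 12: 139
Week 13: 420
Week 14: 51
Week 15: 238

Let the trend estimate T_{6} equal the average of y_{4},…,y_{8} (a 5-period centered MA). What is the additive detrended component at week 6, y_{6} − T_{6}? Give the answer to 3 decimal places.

Trend T_6 = (134 + 325 + 185 + 278 + 206) / 5 = 1128/5 = 225.60000
Detrended value: 185 − 225.60000 = -40.600

-40.600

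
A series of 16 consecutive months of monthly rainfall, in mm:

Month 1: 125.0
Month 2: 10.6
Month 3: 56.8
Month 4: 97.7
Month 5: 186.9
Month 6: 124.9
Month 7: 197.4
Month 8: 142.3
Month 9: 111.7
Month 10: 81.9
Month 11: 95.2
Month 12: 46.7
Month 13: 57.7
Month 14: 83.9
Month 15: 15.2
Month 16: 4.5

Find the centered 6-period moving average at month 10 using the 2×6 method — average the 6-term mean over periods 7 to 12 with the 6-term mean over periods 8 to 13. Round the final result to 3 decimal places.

Sum over 7–12: 197.4 + 142.3 + 111.7 + 81.9 + 95.2 + 46.7 = 675.2
Sum over 8–13: 142.3 + 111.7 + 81.9 + 95.2 + 46.7 + 57.7 = 535.5
CMA at t=10 = (675.2 + 535.5) / (2·6) = 1210.7 / 12 = 100.892

100.892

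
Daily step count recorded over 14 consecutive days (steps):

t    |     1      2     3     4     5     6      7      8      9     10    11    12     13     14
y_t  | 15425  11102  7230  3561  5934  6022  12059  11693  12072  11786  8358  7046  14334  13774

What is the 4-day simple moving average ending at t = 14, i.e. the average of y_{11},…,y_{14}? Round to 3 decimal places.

10878.000

Sum of periods 11–14: 8358 + 7046 + 14334 + 13774 = 43512
Divide by 4: 43512 / 4 = 10878.000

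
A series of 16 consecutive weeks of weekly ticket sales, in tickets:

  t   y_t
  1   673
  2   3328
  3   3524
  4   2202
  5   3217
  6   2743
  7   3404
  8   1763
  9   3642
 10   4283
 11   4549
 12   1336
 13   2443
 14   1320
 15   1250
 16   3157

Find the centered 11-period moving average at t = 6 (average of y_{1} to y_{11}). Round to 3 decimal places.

3029.818

Sum of periods 1–11: 673 + 3328 + 3524 + 2202 + 3217 + 2743 + 3404 + 1763 + 3642 + 4283 + 4549 = 33328
Divide by 11: 33328 / 11 = 3029.818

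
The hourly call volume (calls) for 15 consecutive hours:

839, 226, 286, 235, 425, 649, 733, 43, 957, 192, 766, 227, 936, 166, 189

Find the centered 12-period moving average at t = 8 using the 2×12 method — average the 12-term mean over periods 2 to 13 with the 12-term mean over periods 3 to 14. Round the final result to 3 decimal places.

Sum over 2–13: 226 + 286 + 235 + 425 + 649 + 733 + 43 + 957 + 192 + 766 + 227 + 936 = 5675
Sum over 3–14: 286 + 235 + 425 + 649 + 733 + 43 + 957 + 192 + 766 + 227 + 936 + 166 = 5615
CMA at t=8 = (5675 + 5615) / (2·12) = 11290 / 24 = 470.417

470.417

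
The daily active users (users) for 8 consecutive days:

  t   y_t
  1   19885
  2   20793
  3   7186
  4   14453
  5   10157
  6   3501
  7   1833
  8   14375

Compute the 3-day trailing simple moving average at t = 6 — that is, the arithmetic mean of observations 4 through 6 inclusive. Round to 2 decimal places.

Sum of periods 4–6: 14453 + 10157 + 3501 = 28111
Divide by 3: 28111 / 3 = 9370.33

9370.33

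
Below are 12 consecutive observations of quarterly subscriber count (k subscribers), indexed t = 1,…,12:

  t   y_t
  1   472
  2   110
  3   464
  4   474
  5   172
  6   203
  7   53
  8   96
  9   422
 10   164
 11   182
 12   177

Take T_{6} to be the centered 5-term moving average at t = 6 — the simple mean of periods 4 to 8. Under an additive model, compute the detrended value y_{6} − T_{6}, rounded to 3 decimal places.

Trend T_6 = (474 + 172 + 203 + 53 + 96) / 5 = 998/5 = 199.60000
Detrended value: 203 − 199.60000 = 3.400

3.400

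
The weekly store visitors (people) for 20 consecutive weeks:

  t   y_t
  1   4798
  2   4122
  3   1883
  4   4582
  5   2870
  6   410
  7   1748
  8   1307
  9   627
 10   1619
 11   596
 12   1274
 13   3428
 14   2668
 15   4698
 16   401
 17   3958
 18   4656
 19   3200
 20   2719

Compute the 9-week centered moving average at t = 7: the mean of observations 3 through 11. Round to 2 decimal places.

1738.00

Sum of periods 3–11: 1883 + 4582 + 2870 + 410 + 1748 + 1307 + 627 + 1619 + 596 = 15642
Divide by 9: 15642 / 9 = 1738.00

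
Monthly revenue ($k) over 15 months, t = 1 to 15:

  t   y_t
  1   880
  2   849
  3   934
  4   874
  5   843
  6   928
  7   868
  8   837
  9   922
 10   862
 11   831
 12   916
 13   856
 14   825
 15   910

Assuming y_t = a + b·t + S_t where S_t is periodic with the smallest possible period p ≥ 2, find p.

3

First differences y_{t+1} − y_t: -31, 85, -60, -31, 85, -60, -31, 85, …
The difference pattern repeats every 3 terms and not for any smaller step, so p = 3.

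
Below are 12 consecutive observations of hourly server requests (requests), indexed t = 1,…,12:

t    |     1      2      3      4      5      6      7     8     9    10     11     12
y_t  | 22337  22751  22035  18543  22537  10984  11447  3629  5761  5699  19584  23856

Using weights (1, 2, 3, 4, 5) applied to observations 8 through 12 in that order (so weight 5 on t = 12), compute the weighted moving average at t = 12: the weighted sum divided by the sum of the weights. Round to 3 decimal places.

15324.267

Weighted sum: 1·3629 + 2·5761 + 3·5699 + 4·19584 + 5·23856 = 3629 + 11522 + 17097 + 78336 + 119280 = 229864
Weight total: 1 + 2 + 3 + 4 + 5 = 15
WMA = 229864 / 15 = 15324.267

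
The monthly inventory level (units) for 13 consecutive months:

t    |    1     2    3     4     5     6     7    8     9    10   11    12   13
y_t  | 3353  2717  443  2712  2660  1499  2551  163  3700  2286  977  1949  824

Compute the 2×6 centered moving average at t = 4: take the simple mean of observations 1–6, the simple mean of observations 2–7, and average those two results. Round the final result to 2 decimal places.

2163.83

Sum over 1–6: 3353 + 2717 + 443 + 2712 + 2660 + 1499 = 13384
Sum over 2–7: 2717 + 443 + 2712 + 2660 + 1499 + 2551 = 12582
CMA at t=4 = (13384 + 12582) / (2·6) = 25966 / 12 = 2163.83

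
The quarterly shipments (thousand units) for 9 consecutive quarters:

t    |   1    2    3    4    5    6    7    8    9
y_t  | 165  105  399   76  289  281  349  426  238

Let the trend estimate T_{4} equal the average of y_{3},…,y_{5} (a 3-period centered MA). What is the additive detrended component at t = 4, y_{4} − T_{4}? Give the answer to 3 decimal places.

Trend T_4 = (399 + 76 + 289) / 3 = 764/3 = 254.66667
Detrended value: 76 − 254.66667 = -178.667

-178.667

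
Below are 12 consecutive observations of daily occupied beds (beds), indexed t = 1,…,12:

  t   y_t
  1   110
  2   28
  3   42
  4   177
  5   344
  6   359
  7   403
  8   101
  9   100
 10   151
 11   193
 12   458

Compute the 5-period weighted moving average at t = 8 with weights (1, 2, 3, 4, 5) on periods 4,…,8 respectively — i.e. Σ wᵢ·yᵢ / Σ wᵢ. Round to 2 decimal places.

Weighted sum: 1·177 + 2·344 + 3·359 + 4·403 + 5·101 = 177 + 688 + 1077 + 1612 + 505 = 4059
Weight total: 1 + 2 + 3 + 4 + 5 = 15
WMA = 4059 / 15 = 270.60

270.60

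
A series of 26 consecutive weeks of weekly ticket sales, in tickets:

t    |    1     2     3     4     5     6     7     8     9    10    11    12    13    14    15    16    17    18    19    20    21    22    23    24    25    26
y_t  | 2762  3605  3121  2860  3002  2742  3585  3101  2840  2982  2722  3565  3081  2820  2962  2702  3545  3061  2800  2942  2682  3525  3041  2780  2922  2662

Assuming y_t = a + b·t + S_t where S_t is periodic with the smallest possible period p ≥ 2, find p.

5

First differences y_{t+1} − y_t: 843, -484, -261, 142, -260, 843, -484, -261, 142, -260, 843, -484, …
The difference pattern repeats every 5 terms and not for any smaller step, so p = 5.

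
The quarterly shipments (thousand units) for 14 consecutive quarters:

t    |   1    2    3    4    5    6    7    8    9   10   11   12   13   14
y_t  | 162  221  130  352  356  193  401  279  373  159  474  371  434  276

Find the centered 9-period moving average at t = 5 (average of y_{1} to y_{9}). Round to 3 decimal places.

274.111

Sum of periods 1–9: 162 + 221 + 130 + 352 + 356 + 193 + 401 + 279 + 373 = 2467
Divide by 9: 2467 / 9 = 274.111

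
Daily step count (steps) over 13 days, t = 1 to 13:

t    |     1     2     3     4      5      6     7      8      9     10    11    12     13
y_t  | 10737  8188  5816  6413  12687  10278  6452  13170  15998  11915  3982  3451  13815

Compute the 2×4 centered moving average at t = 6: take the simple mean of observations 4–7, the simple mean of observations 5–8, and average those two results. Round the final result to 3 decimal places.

9802.125

Sum over 4–7: 6413 + 12687 + 10278 + 6452 = 35830
Sum over 5–8: 12687 + 10278 + 6452 + 13170 = 42587
CMA at t=6 = (35830 + 42587) / (2·4) = 78417 / 8 = 9802.125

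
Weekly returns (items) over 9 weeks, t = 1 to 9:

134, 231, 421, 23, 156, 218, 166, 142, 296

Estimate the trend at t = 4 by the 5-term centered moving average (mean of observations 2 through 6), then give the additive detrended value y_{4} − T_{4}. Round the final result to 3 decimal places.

-186.800

Trend T_4 = (231 + 421 + 23 + 156 + 218) / 5 = 1049/5 = 209.80000
Detrended value: 23 − 209.80000 = -186.800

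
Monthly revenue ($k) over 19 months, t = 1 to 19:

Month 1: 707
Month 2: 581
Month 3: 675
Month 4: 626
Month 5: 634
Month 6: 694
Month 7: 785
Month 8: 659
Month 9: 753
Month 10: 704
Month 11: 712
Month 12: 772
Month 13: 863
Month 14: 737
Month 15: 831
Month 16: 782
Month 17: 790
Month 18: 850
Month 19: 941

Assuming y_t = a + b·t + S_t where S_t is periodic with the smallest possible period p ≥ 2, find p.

6

First differences y_{t+1} − y_t: -126, 94, -49, 8, 60, 91, -126, 94, -49, 8, 60, 91, -126, 94, …
The difference pattern repeats every 6 terms and not for any smaller step, so p = 6.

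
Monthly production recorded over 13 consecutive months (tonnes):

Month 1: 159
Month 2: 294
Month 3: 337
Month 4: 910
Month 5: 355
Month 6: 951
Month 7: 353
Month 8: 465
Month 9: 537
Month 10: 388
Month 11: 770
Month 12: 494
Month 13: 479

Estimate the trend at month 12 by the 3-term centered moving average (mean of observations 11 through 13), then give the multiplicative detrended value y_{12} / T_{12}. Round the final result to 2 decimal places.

Trend T_12 = (770 + 494 + 479) / 3 = 1743/3 = 581.0000
Ratio to trend: 494 / 581.0000 = 0.85

0.85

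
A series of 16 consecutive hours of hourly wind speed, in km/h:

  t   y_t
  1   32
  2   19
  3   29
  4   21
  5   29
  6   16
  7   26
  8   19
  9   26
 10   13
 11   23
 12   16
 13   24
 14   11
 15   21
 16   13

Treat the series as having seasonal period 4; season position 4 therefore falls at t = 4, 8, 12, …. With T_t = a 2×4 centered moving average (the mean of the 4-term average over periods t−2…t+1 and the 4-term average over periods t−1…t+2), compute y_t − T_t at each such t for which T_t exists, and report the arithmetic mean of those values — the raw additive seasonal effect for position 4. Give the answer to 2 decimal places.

Season position 4 occurs at t = 4, 8, 12 (where T_t is defined).
t=4: T_4 = 24.1250; y_4 − T_4 = 21 − 24.1250 = -3.1250
t=8: T_8 = 21.3750; y_8 − T_8 = 19 − 21.3750 = -2.3750
t=12: T_12 = 18.7500; y_12 − T_12 = 16 − 18.7500 = -2.7500
Mean deviation: (-3.1250 + -2.3750 + -2.7500) / 3 = -2.75

-2.75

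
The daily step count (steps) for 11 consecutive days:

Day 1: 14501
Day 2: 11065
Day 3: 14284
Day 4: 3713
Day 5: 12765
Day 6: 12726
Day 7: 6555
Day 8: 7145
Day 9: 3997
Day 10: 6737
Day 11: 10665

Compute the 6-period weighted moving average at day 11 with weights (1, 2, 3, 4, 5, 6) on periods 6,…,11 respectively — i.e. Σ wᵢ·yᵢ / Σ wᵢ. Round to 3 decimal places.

Weighted sum: 1·12726 + 2·6555 + 3·7145 + 4·3997 + 5·6737 + 6·10665 = 12726 + 13110 + 21435 + 15988 + 33685 + 63990 = 160934
Weight total: 1 + 2 + 3 + 4 + 5 + 6 = 21
WMA = 160934 / 21 = 7663.524

7663.524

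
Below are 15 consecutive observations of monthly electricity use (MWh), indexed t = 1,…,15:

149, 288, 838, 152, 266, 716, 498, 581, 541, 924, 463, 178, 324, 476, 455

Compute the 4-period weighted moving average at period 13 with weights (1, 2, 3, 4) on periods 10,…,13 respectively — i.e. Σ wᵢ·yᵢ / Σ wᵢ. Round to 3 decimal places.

Weighted sum: 1·924 + 2·463 + 3·178 + 4·324 = 924 + 926 + 534 + 1296 = 3680
Weight total: 1 + 2 + 3 + 4 = 10
WMA = 3680 / 10 = 368.000

368.000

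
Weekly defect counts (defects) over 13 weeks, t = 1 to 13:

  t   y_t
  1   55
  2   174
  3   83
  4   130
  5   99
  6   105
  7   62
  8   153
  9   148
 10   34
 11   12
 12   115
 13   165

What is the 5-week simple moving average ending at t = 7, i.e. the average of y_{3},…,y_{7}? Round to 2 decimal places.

Sum of periods 3–7: 83 + 130 + 99 + 105 + 62 = 479
Divide by 5: 479 / 5 = 95.80

95.80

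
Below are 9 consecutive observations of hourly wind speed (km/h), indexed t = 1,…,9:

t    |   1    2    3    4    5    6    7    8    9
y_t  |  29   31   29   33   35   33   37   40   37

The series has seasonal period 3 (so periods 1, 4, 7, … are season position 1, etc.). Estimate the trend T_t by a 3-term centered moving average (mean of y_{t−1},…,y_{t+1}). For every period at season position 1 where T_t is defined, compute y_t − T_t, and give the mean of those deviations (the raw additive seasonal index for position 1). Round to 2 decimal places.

0.50

Season position 1 occurs at t = 4, 7 (where T_t is defined).
t=4: T_4 = 32.3333; y_4 − T_4 = 33 − 32.3333 = 0.6667
t=7: T_7 = 36.6667; y_7 − T_7 = 37 − 36.6667 = 0.3333
Mean deviation: (0.6667 + 0.3333) / 2 = 0.50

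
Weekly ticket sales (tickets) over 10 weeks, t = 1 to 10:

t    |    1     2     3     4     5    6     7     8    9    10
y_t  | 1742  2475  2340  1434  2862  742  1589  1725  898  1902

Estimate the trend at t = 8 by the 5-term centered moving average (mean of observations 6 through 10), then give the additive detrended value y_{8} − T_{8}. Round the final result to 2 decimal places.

353.80

Trend T_8 = (742 + 1589 + 1725 + 898 + 1902) / 5 = 6856/5 = 1371.2000
Detrended value: 1725 − 1371.2000 = 353.80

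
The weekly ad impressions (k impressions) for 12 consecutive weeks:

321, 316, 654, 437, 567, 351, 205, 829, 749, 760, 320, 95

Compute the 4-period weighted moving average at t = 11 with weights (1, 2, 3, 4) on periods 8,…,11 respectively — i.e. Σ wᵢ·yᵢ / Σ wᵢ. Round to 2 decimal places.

588.70

Weighted sum: 1·829 + 2·749 + 3·760 + 4·320 = 829 + 1498 + 2280 + 1280 = 5887
Weight total: 1 + 2 + 3 + 4 = 10
WMA = 5887 / 10 = 588.70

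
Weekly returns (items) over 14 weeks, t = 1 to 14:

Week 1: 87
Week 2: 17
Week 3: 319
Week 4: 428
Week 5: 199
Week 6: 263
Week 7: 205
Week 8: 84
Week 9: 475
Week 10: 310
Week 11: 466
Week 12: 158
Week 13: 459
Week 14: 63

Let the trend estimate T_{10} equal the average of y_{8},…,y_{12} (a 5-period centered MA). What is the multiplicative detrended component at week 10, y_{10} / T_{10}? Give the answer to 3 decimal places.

1.038

Trend T_10 = (84 + 475 + 310 + 466 + 158) / 5 = 1493/5 = 298.60000
Ratio to trend: 310 / 298.60000 = 1.038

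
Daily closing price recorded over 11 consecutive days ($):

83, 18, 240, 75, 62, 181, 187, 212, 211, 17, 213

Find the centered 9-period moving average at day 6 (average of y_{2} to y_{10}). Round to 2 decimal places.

133.67

Sum of periods 2–10: 18 + 240 + 75 + 62 + 181 + 187 + 212 + 211 + 17 = 1203
Divide by 9: 1203 / 9 = 133.67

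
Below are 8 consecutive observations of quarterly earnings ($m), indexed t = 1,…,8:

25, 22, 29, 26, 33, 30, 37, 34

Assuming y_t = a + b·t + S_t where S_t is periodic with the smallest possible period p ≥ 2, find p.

First differences y_{t+1} − y_t: -3, 7, -3, 7, -3, 7, …
The difference pattern repeats every 2 terms and not for any smaller step, so p = 2.

2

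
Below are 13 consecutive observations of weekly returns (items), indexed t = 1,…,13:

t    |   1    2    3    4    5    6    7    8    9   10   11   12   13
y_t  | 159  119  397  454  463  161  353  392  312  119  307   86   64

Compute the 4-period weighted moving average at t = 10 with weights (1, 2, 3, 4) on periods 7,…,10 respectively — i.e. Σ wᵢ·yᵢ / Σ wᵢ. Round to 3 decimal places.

Weighted sum: 1·353 + 2·392 + 3·312 + 4·119 = 353 + 784 + 936 + 476 = 2549
Weight total: 1 + 2 + 3 + 4 = 10
WMA = 2549 / 10 = 254.900

254.900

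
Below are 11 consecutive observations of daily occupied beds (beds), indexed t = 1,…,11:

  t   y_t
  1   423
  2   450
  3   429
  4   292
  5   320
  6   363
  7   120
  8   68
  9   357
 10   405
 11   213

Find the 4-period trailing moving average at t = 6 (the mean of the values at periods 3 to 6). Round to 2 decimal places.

351.00

Sum of periods 3–6: 429 + 292 + 320 + 363 = 1404
Divide by 4: 1404 / 4 = 351.00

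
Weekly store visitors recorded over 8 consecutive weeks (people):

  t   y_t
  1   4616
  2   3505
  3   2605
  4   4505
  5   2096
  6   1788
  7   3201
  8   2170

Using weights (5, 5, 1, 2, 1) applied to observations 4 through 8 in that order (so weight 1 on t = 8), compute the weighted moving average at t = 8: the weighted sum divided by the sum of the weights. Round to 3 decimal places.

Weighted sum: 5·4505 + 5·2096 + 1·1788 + 2·3201 + 1·2170 = 22525 + 10480 + 1788 + 6402 + 2170 = 43365
Weight total: 5 + 5 + 1 + 2 + 1 = 14
WMA = 43365 / 14 = 3097.500

3097.500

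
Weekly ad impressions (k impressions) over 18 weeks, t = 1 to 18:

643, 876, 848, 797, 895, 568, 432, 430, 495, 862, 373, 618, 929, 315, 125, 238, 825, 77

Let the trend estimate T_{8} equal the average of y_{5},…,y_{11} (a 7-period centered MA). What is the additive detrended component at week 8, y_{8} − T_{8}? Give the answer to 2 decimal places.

-149.29

Trend T_8 = (895 + 568 + 432 + 430 + 495 + 862 + 373) / 7 = 4055/7 = 579.2857
Detrended value: 430 − 579.2857 = -149.29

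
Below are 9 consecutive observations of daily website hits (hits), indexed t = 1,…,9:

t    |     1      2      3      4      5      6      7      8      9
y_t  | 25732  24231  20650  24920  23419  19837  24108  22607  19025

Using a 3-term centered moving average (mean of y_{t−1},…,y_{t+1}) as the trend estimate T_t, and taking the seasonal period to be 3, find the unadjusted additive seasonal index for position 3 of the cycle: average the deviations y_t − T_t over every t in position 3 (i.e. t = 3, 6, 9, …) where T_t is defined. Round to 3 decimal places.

-2617.333

Season position 3 occurs at t = 3, 6 (where T_t is defined).
t=3: T_3 = 23267.00000; y_3 − T_3 = 20650 − 23267.00000 = -2617.00000
t=6: T_6 = 22454.66667; y_6 − T_6 = 19837 − 22454.66667 = -2617.66667
Mean deviation: (-2617.00000 + -2617.66667) / 2 = -2617.333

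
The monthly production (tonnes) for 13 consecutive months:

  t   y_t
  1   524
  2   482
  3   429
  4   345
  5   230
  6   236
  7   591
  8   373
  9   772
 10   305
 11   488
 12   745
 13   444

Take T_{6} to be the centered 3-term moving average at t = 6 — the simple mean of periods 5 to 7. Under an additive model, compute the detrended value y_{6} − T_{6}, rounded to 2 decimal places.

Trend T_6 = (230 + 236 + 591) / 3 = 1057/3 = 352.3333
Detrended value: 236 − 352.3333 = -116.33

-116.33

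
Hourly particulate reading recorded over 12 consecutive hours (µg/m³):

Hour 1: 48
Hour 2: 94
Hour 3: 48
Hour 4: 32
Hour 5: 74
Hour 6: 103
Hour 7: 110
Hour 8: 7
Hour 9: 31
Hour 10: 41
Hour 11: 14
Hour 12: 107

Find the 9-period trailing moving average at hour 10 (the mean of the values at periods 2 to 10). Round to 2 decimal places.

Sum of periods 2–10: 94 + 48 + 32 + 74 + 103 + 110 + 7 + 31 + 41 = 540
Divide by 9: 540 / 9 = 60.00

60.00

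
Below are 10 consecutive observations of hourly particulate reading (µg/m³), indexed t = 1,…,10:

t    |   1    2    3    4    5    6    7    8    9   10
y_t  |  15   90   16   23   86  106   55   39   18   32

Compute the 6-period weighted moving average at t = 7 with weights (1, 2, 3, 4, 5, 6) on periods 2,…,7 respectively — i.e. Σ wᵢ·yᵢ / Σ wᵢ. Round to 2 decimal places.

66.43

Weighted sum: 1·90 + 2·16 + 3·23 + 4·86 + 5·106 + 6·55 = 90 + 32 + 69 + 344 + 530 + 330 = 1395
Weight total: 1 + 2 + 3 + 4 + 5 + 6 = 21
WMA = 1395 / 21 = 66.43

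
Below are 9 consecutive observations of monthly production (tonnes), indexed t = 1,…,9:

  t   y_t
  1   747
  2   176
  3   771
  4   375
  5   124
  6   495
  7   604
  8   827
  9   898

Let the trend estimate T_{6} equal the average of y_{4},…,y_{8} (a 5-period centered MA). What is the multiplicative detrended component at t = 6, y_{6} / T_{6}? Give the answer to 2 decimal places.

Trend T_6 = (375 + 124 + 495 + 604 + 827) / 5 = 2425/5 = 485.0000
Ratio to trend: 495 / 485.0000 = 1.02

1.02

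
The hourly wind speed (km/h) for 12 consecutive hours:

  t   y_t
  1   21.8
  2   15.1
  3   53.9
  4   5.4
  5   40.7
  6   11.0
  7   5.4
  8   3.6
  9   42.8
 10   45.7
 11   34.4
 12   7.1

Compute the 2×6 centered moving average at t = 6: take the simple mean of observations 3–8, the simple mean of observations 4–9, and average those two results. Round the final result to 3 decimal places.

19.075

Sum over 3–8: 53.9 + 5.4 + 40.7 + 11.0 + 5.4 + 3.6 = 120.0
Sum over 4–9: 5.4 + 40.7 + 11.0 + 5.4 + 3.6 + 42.8 = 108.9
CMA at t=6 = (120.0 + 108.9) / (2·6) = 228.9 / 12 = 19.075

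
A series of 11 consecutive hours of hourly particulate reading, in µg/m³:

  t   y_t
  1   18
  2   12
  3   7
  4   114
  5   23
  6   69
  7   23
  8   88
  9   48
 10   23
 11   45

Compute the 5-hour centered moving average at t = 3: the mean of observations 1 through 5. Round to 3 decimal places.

34.800

Sum of periods 1–5: 18 + 12 + 7 + 114 + 23 = 174
Divide by 5: 174 / 5 = 34.800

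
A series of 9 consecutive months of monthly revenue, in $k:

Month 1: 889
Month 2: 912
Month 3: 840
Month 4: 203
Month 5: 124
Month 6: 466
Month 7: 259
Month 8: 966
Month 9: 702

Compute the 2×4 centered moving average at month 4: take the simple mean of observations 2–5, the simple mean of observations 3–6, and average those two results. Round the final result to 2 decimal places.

Sum over 2–5: 912 + 840 + 203 + 124 = 2079
Sum over 3–6: 840 + 203 + 124 + 466 = 1633
CMA at t=4 = (2079 + 1633) / (2·4) = 3712 / 8 = 464.00

464.00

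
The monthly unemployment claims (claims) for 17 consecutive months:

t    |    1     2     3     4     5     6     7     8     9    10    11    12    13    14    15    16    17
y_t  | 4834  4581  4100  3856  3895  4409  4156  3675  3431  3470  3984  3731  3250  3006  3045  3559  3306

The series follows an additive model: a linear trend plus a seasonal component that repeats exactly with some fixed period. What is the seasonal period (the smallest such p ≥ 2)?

First differences y_{t+1} − y_t: -253, -481, -244, 39, 514, -253, -481, -244, 39, 514, -253, -481, …
The difference pattern repeats every 5 terms and not for any smaller step, so p = 5.

5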